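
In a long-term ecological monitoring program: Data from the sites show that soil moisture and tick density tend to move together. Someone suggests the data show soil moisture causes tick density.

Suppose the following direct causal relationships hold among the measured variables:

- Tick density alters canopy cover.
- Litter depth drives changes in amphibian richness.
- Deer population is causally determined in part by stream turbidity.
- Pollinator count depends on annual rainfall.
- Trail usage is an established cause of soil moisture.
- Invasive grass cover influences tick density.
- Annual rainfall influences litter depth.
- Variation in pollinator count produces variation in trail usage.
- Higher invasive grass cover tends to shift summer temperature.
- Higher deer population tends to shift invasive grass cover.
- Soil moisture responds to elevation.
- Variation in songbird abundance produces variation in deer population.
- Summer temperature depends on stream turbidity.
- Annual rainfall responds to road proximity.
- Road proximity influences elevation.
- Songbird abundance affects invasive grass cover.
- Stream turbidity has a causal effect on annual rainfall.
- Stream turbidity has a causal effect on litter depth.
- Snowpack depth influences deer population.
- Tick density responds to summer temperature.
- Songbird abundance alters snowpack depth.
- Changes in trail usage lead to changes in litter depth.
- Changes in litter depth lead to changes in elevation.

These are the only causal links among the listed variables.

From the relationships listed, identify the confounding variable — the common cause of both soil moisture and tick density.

Stream turbidity has a causal path to soil moisture (stream turbidity → litter depth → elevation → soil moisture) and a separate causal path to tick density (stream turbidity → summer temperature → tick density), so it is a common cause of both.
No stated relationship gives soil moisture a causal route to tick density, so the correlation is explained by the shared upstream cause rather than a direct effect.

stream turbidity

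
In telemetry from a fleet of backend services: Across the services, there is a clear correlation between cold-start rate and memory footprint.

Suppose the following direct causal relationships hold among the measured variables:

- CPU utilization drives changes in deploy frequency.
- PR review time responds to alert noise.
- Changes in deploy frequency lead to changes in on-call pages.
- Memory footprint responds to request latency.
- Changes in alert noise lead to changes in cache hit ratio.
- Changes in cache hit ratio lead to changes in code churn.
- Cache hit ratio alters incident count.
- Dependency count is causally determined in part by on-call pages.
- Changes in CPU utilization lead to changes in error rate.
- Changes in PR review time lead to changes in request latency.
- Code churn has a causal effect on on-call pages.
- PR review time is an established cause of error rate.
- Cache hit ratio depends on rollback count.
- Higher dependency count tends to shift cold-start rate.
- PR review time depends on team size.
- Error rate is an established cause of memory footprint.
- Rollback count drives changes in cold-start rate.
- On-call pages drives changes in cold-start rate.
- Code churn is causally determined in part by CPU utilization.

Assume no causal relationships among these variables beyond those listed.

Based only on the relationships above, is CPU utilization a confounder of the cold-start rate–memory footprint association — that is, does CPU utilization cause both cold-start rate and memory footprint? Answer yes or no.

CPU utilization has a causal path to cold-start rate (CPU utilization → deploy frequency → on-call pages → cold-start rate) and to memory footprint (CPU utilization → error rate → memory footprint), so it is a common cause of both — a confounder.

yes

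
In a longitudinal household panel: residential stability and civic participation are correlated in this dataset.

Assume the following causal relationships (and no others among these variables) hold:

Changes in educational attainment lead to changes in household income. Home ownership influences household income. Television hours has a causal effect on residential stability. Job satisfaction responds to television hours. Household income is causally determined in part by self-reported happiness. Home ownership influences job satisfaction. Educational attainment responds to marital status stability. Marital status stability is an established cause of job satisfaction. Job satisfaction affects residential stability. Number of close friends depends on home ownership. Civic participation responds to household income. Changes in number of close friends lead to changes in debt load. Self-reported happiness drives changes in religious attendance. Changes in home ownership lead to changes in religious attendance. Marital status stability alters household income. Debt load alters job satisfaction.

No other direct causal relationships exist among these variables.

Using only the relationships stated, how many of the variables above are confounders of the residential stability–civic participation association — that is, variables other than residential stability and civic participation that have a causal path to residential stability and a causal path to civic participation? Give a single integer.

The common causes are: home ownership (to residential stability via home ownership → job satisfaction → residential stability; to civic participation via home ownership → household income → civic participation); marital status stability (to residential stability via marital status stability → job satisfaction → residential stability; to civic participation via marital status stability → household income → civic participation).
Every other variable lacks a causal path to at least one of residential stability and civic participation.

2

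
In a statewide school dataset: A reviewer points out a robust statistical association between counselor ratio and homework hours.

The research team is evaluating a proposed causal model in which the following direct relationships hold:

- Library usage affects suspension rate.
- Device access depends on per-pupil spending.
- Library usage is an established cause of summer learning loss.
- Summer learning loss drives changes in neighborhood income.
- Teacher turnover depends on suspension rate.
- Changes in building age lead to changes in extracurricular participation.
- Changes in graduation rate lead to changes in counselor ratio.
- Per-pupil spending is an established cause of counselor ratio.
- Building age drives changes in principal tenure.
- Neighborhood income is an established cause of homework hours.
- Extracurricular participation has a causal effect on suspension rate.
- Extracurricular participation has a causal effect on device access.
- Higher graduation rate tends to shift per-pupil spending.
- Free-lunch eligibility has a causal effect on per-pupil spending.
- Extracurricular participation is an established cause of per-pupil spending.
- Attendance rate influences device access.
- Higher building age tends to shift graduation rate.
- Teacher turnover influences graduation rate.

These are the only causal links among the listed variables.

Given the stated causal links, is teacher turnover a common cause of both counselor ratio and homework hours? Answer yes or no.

Teacher turnover has no stated causal path to homework hours. A confounder must cause both variables, so teacher turnover does not qualify.

no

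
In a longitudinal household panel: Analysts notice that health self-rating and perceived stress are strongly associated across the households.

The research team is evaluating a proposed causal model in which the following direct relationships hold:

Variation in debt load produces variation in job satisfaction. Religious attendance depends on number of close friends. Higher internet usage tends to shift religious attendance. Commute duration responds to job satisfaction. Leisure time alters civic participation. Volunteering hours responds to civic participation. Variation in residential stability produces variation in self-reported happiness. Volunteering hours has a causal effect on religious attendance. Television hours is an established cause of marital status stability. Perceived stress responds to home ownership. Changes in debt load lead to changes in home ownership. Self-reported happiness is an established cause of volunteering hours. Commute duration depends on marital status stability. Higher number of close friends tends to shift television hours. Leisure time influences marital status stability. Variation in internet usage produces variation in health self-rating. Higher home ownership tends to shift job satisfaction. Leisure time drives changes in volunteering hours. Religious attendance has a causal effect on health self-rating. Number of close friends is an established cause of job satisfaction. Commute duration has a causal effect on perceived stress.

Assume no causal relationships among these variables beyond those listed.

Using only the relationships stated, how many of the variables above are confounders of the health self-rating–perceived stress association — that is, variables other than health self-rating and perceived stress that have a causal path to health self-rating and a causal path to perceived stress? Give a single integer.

2

The common causes are: leisure time (to health self-rating via leisure time → volunteering hours → religious attendance → health self-rating; to perceived stress via leisure time → marital status stability → commute duration → perceived stress); number of close friends (to health self-rating via number of close friends → religious attendance → health self-rating; to perceived stress via number of close friends → job satisfaction → commute duration → perceived stress).
Every other variable lacks a causal path to at least one of health self-rating and perceived stress.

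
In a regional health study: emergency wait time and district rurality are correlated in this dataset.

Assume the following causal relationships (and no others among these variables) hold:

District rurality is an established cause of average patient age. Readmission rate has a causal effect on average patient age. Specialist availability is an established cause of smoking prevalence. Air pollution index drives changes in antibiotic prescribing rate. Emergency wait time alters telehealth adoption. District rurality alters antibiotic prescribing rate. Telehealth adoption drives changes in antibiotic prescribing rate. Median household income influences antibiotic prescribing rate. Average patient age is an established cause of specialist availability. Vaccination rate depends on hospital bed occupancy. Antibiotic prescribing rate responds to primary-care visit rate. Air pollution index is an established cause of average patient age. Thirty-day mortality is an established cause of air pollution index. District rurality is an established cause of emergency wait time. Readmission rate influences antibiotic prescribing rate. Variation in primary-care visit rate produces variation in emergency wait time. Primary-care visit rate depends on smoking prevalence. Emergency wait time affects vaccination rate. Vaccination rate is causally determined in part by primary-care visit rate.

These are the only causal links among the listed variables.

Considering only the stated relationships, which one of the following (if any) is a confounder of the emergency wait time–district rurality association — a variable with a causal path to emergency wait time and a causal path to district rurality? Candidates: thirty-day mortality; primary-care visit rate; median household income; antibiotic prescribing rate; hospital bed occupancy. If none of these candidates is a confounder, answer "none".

None of the listed candidates has causal paths to both emergency wait time and district rurality in the stated relationships, so none is a common cause.

none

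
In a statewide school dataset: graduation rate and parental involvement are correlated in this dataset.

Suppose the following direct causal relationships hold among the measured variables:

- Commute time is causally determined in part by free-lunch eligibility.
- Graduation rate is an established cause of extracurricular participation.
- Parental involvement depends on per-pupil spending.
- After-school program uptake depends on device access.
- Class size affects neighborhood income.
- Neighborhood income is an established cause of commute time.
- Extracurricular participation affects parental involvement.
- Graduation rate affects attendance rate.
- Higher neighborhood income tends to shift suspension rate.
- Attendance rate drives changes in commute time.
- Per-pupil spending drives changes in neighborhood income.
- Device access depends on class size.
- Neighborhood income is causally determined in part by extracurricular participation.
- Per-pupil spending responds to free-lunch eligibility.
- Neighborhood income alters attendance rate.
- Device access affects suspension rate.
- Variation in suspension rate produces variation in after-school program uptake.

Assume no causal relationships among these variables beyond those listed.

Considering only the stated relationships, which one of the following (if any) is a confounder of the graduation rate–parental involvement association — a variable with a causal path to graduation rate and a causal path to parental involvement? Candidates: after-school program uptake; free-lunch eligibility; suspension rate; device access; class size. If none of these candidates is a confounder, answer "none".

none

None of the listed candidates has causal paths to both graduation rate and parental involvement in the stated relationships, so none is a common cause.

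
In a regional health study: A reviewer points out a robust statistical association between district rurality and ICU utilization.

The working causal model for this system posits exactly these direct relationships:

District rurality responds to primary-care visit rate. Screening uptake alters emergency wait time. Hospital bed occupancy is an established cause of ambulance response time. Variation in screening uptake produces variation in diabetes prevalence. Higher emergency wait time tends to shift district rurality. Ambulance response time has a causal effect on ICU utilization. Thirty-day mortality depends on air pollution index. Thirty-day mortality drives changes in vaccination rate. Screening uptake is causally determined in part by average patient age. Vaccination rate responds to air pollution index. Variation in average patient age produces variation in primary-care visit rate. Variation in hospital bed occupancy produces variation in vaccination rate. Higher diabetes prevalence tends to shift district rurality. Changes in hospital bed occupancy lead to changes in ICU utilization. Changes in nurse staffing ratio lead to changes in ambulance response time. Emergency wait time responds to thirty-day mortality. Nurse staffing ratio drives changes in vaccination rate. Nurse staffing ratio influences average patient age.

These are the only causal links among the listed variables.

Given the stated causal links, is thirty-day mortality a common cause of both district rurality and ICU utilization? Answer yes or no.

no

Thirty-day mortality has no stated causal path to ICU utilization. A confounder must cause both variables, so thirty-day mortality does not qualify.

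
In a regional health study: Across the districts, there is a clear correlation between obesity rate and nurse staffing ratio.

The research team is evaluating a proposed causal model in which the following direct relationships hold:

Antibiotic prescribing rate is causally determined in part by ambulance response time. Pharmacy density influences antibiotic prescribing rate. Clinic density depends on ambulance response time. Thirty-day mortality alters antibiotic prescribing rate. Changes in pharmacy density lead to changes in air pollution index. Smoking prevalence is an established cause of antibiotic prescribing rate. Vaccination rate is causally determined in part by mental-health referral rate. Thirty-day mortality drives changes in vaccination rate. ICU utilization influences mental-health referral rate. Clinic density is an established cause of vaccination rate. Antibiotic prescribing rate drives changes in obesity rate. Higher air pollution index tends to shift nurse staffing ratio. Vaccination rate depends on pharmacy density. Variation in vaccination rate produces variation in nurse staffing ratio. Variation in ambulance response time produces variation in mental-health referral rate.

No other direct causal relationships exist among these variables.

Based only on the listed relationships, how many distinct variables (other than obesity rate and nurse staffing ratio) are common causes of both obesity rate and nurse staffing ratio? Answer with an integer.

The common causes are: ambulance response time (to obesity rate via ambulance response time → antibiotic prescribing rate → obesity rate; to nurse staffing ratio via ambulance response time → mental-health referral rate → vaccination rate → nurse staffing ratio); pharmacy density (to obesity rate via pharmacy density → antibiotic prescribing rate → obesity rate; to nurse staffing ratio via pharmacy density → air pollution index → nurse staffing ratio); thirty-day mortality (to obesity rate via thirty-day mortality → antibiotic prescribing rate → obesity rate; to nurse staffing ratio via thirty-day mortality → vaccination rate → nurse staffing ratio).
Every other variable lacks a causal path to at least one of obesity rate and nurse staffing ratio.

3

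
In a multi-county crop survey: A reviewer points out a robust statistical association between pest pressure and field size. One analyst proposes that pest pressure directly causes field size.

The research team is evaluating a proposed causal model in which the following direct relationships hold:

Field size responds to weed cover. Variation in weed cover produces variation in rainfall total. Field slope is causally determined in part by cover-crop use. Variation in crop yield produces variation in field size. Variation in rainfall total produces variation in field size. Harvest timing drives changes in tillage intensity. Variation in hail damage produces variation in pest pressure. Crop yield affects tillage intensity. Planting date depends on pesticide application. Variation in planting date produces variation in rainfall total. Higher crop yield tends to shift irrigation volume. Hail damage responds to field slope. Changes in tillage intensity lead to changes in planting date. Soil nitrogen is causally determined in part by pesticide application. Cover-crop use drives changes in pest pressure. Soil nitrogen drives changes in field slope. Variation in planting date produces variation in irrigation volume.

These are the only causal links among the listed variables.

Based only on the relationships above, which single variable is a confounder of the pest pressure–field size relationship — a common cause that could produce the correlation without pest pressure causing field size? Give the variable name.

pesticide application

Pesticide application has a causal path to pest pressure (pesticide application → soil nitrogen → field slope → hail damage → pest pressure) and a separate causal path to field size (pesticide application → planting date → rainfall total → field size), so it is a common cause of both.
No stated relationship gives pest pressure a causal route to field size, so the correlation is explained by the shared upstream cause rather than a direct effect.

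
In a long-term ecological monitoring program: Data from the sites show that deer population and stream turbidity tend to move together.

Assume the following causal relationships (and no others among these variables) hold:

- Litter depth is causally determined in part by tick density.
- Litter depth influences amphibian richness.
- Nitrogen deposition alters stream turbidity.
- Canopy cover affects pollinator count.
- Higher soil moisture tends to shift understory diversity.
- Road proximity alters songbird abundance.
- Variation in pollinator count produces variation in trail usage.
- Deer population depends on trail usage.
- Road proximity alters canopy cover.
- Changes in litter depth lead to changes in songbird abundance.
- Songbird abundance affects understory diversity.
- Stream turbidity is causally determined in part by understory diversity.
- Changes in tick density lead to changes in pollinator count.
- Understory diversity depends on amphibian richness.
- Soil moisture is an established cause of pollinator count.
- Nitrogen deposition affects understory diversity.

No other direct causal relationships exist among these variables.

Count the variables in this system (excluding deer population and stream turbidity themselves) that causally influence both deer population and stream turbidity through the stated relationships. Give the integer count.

The common causes are: road proximity (to deer population via road proximity → canopy cover → pollinator count → trail usage → deer population; to stream turbidity via road proximity → songbird abundance → understory diversity → stream turbidity); soil moisture (to deer population via soil moisture → pollinator count → trail usage → deer population; to stream turbidity via soil moisture → understory diversity → stream turbidity); tick density (to deer population via tick density → pollinator count → trail usage → deer population; to stream turbidity via tick density → litter depth → amphibian richness → understory diversity → stream turbidity).
Every other variable lacks a causal path to at least one of deer population and stream turbidity.

3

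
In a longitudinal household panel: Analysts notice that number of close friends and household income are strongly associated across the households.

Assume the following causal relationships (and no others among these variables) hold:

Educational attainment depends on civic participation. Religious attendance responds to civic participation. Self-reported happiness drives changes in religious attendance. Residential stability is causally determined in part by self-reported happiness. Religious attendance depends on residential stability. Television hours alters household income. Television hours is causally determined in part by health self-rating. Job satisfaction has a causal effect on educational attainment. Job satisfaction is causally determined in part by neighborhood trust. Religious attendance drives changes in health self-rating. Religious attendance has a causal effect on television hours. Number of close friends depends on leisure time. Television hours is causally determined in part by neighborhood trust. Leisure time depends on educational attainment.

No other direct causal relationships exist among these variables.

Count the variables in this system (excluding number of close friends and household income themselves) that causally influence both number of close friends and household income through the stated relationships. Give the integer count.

2

The common causes are: civic participation (to number of close friends via civic participation → educational attainment → leisure time → number of close friends; to household income via civic participation → religious attendance → television hours → household income); neighborhood trust (to number of close friends via neighborhood trust → job satisfaction → educational attainment → leisure time → number of close friends; to household income via neighborhood trust → television hours → household income).
Every other variable lacks a causal path to at least one of number of close friends and household income.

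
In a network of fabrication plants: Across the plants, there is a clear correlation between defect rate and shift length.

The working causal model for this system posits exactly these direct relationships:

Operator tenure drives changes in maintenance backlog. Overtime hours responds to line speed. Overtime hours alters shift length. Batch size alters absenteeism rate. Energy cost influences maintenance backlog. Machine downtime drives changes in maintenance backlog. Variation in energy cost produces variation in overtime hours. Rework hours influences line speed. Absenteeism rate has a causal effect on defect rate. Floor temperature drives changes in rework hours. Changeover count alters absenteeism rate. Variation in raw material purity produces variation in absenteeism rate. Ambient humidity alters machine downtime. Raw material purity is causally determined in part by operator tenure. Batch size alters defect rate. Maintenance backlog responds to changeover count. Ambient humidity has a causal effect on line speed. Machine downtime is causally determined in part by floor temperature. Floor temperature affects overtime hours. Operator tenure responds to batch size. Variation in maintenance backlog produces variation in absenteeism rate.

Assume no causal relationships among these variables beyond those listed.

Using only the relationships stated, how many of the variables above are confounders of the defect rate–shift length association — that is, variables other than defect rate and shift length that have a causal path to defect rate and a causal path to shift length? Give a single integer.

The common causes are: ambient humidity (to defect rate via ambient humidity → machine downtime → maintenance backlog → absenteeism rate → defect rate; to shift length via ambient humidity → line speed → overtime hours → shift length); energy cost (to defect rate via energy cost → maintenance backlog → absenteeism rate → defect rate; to shift length via energy cost → overtime hours → shift length); floor temperature (to defect rate via floor temperature → machine downtime → maintenance backlog → absenteeism rate → defect rate; to shift length via floor temperature → overtime hours → shift length).
Every other variable lacks a causal path to at least one of defect rate and shift length.

3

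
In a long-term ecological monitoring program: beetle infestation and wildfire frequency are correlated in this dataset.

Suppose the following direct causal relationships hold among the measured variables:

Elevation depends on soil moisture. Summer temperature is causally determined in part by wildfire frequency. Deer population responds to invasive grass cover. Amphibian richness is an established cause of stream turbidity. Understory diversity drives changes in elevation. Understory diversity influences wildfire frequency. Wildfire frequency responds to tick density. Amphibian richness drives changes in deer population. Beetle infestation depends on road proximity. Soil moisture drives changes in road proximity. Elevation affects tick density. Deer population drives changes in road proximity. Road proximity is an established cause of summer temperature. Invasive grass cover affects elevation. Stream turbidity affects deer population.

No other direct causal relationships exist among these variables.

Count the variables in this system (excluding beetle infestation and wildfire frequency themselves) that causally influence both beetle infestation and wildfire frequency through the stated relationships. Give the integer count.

2

The common causes are: invasive grass cover (to beetle infestation via invasive grass cover → deer population → road proximity → beetle infestation; to wildfire frequency via invasive grass cover → elevation → tick density → wildfire frequency); soil moisture (to beetle infestation via soil moisture → road proximity → beetle infestation; to wildfire frequency via soil moisture → elevation → tick density → wildfire frequency).
Every other variable lacks a causal path to at least one of beetle infestation and wildfire frequency.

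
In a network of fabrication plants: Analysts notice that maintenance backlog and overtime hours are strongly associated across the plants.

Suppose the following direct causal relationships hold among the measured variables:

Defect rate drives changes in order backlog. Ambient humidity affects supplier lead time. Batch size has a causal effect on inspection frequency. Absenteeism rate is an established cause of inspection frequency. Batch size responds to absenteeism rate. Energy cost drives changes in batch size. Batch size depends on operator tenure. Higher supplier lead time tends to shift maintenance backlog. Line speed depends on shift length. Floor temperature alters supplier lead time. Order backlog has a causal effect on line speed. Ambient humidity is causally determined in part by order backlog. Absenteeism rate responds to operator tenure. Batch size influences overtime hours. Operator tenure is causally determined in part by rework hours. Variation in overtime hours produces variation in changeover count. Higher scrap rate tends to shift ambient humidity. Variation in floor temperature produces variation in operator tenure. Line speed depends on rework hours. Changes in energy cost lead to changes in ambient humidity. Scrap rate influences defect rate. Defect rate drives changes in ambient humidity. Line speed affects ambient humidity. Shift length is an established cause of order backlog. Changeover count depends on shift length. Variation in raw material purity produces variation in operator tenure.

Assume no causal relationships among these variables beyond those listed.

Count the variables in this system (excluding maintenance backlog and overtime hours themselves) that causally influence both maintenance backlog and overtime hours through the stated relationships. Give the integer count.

3

The common causes are: energy cost (to maintenance backlog via energy cost → ambient humidity → supplier lead time → maintenance backlog; to overtime hours via energy cost → batch size → overtime hours); floor temperature (to maintenance backlog via floor temperature → supplier lead time → maintenance backlog; to overtime hours via floor temperature → operator tenure → batch size → overtime hours); rework hours (to maintenance backlog via rework hours → line speed → ambient humidity → supplier lead time → maintenance backlog; to overtime hours via rework hours → operator tenure → batch size → overtime hours).
Every other variable lacks a causal path to at least one of maintenance backlog and overtime hours.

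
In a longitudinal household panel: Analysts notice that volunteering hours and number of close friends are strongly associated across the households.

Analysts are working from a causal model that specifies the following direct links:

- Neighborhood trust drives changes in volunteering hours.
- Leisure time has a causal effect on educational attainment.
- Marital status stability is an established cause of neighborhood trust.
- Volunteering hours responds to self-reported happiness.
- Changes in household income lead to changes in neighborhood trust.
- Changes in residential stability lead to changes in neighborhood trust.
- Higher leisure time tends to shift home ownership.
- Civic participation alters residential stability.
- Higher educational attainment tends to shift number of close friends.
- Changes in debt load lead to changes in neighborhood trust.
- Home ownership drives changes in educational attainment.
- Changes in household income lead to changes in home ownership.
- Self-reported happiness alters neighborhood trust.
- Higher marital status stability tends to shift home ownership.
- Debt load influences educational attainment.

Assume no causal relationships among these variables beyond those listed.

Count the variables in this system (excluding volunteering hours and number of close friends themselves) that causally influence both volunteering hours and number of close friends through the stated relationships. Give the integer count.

The common causes are: debt load (to volunteering hours via debt load → neighborhood trust → volunteering hours; to number of close friends via debt load → educational attainment → number of close friends); household income (to volunteering hours via household income → neighborhood trust → volunteering hours; to number of close friends via household income → home ownership → educational attainment → number of close friends); marital status stability (to volunteering hours via marital status stability → neighborhood trust → volunteering hours; to number of close friends via marital status stability → home ownership → educational attainment → number of close friends).
Every other variable lacks a causal path to at least one of volunteering hours and number of close friends.

3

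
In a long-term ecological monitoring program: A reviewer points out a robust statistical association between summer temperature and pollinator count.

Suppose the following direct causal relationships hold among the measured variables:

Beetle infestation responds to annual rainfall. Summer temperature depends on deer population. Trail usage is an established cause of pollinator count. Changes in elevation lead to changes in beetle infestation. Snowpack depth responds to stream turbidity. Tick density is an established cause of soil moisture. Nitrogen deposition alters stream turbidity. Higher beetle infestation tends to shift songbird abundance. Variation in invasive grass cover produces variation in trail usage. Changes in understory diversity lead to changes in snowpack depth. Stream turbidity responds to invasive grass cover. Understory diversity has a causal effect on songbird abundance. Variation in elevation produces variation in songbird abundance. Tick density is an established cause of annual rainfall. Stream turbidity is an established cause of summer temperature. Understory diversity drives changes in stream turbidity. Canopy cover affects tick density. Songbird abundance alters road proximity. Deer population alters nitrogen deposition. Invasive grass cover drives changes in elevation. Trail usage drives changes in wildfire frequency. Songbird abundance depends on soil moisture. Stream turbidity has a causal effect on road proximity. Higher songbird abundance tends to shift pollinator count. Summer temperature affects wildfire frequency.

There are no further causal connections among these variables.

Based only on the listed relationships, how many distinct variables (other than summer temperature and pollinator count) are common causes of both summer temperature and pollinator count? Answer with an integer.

The common causes are: invasive grass cover (to summer temperature via invasive grass cover → stream turbidity → summer temperature; to pollinator count via invasive grass cover → trail usage → pollinator count); understory diversity (to summer temperature via understory diversity → stream turbidity → summer temperature; to pollinator count via understory diversity → songbird abundance → pollinator count).
Every other variable lacks a causal path to at least one of summer temperature and pollinator count.

2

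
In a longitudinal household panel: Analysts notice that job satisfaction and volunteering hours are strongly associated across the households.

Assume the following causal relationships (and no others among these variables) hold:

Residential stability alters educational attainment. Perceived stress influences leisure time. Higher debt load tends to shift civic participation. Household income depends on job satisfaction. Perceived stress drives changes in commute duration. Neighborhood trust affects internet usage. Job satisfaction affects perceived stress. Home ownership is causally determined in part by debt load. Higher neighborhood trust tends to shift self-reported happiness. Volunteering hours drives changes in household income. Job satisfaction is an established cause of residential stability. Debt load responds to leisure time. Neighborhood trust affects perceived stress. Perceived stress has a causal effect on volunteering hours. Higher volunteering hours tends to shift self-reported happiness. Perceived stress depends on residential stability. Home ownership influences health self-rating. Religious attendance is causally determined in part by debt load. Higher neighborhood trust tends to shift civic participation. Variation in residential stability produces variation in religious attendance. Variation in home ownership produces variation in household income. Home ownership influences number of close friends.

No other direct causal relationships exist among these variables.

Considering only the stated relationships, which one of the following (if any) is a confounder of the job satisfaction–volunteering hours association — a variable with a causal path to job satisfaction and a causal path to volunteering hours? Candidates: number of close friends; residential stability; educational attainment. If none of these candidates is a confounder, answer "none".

None of the listed candidates has causal paths to both job satisfaction and volunteering hours in the stated relationships, so none is a common cause.

none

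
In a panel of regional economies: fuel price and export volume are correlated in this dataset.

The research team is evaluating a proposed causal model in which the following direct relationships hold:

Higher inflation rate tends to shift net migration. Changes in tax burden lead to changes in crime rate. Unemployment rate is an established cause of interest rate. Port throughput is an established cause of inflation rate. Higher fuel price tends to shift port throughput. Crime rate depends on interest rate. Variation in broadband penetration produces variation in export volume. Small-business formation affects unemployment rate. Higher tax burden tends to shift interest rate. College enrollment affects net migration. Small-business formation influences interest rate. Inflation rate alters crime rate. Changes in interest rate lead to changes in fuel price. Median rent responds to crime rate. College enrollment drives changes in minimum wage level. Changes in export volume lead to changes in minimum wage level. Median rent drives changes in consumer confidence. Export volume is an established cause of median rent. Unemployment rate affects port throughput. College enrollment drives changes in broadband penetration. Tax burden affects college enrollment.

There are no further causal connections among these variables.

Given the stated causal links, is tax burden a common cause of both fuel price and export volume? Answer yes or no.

Tax burden has a causal path to fuel price (tax burden → interest rate → fuel price) and to export volume (tax burden → college enrollment → broadband penetration → export volume), so it is a common cause of both — a confounder.

yes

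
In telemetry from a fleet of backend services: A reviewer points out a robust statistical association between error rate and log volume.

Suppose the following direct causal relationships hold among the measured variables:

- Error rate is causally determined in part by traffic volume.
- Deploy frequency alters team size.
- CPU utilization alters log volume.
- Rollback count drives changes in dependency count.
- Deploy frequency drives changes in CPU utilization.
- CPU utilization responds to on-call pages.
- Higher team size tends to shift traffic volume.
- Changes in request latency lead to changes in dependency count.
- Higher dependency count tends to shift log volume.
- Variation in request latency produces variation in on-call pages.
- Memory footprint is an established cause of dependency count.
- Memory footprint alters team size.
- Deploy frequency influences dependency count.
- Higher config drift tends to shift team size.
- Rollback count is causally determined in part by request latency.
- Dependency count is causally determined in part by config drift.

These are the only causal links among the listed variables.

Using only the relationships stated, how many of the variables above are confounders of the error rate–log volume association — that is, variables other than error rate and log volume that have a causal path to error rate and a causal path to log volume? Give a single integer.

3

The common causes are: config drift (to error rate via config drift → team size → traffic volume → error rate; to log volume via config drift → dependency count → log volume); deploy frequency (to error rate via deploy frequency → team size → traffic volume → error rate; to log volume via deploy frequency → CPU utilization → log volume); memory footprint (to error rate via memory footprint → team size → traffic volume → error rate; to log volume via memory footprint → dependency count → log volume).
Every other variable lacks a causal path to at least one of error rate and log volume.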